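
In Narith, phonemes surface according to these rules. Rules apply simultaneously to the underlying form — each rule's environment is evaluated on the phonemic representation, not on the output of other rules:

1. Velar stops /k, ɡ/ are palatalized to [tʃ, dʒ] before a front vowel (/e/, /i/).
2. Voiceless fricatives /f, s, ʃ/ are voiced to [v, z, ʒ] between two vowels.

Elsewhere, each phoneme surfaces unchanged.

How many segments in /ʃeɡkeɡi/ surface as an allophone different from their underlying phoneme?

Segments that undergo a rule: /k/ → [tʃ] (rule 1); /ɡ/ → [dʒ] (rule 1).
All other segments surface unchanged.

2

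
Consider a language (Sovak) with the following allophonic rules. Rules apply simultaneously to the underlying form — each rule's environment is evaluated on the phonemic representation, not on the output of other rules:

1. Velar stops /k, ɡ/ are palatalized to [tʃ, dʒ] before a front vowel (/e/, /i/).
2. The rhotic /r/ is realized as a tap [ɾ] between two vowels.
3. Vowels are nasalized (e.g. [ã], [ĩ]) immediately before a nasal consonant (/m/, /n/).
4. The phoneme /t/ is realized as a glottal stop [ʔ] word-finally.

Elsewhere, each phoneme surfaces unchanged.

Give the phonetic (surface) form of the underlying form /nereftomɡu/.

/n/ (word-initial): no rule targets it → [n].
/e/ — between /n/ and /r/; rule 3 does not apply here → [e].
/r/ (between /e/ and /e/): between two vowels, so rule 2 applies → [ɾ].
/e/ (between /r/ and /f/) is in the target of rule 3 but the environment (before a nasal consonant) is not met → [e].
/f/ (between /e/ and /t/): no rule targets it → [f].
/t/ — between /f/ and /o/; rule 4 does not apply here → [t].
Rule 3 applies to /o/ (between /t/ and /m/: before a nasal consonant) → [õ].
/m/ (between /o/ and /ɡ/) is unaffected → [m].
/ɡ/ (between /m/ and /u/) fails the environment for rule 1, so it stays [ɡ].
/u/ (word-final) fails the environment for rule 3, so it stays [u].

[neɾeftõmɡu]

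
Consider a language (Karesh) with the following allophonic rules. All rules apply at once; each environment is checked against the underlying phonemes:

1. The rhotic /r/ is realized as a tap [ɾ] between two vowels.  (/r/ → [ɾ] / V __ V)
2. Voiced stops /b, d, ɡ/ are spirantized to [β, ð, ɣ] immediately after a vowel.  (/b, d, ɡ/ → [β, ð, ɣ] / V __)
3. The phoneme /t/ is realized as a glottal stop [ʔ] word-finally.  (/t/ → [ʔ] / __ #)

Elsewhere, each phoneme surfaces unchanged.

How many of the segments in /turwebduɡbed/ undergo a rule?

3

Segments that undergo a rule: /b/ → [β] (rule 2); /ɡ/ → [ɣ] (rule 2); /d/ → [ð] (rule 2).
All other segments surface unchanged.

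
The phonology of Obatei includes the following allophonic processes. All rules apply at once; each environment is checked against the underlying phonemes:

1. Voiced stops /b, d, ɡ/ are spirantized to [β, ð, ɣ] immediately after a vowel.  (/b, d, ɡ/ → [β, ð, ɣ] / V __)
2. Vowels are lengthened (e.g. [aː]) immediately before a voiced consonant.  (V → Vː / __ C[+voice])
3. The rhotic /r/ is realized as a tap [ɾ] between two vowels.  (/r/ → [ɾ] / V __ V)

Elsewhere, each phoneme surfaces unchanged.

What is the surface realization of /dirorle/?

[diːɾoːrle]

/d/ (word-initial) is in the target of rule 1 but the environment (immediately after a vowel) is not met → [d].
/i/ (between /d/ and /r/) occurs before a voiced consonant → [iː] by rule 2.
/r/ meets the environment for rule 3 (between two vowels) → [ɾ].
/o/ (between /r/ and /r/) occurs before a voiced consonant → [oː] by rule 2.
/r/ (between /o/ and /l/) is in the target of rule 3 but the environment (between two vowels) is not met → [r].
/l/ (between /r/ and /e/) is unaffected → [l].
/e/ (word-final): rule 2 targets it, but not before a voiced consonant → unchanged [e].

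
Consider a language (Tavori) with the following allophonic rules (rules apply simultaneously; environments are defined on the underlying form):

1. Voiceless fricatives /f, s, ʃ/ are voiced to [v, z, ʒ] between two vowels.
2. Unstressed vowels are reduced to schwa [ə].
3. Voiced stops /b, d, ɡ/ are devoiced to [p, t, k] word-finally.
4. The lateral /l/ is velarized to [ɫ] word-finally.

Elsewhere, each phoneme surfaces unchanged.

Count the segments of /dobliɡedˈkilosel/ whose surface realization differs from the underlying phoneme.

7

Segments that undergo a rule: /o/ → [ə] (rule 2); /i/ → [ə] (rule 2); /e/ → [ə] (rule 2); /o/ → [ə] (rule 2); /s/ → [z] (rule 1); /e/ → [ə] (rule 2); /l/ → [ɫ] (rule 4).
All other segments surface unchanged.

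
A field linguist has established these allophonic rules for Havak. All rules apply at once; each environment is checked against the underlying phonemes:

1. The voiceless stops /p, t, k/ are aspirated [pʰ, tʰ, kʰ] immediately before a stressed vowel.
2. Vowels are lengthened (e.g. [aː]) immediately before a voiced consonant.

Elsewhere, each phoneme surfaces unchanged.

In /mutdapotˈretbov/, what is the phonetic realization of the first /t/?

/t/ (between /u/ and /d/) is in the target of rule 1 but the environment (immediately before a stressed vowel) is not met → [t].

[t]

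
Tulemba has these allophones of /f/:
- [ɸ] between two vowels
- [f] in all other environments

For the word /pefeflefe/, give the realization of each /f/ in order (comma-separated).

[ɸ], [f], [ɸ]

Occurrence 1 (position 3): between two vowels → [ɸ].
Occurrence 2 (position 5): no conditioning environment matches → elsewhere allophone [f].
Occurrence 3 (position 8): between two vowels → [ɸ].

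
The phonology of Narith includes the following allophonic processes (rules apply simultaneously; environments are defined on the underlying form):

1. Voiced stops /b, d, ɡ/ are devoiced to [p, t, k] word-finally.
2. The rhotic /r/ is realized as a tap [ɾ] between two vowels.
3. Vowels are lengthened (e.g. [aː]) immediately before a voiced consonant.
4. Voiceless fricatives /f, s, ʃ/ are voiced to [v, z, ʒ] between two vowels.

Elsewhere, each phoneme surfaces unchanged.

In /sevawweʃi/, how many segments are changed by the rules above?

Segments that undergo a rule: /e/ → [eː] (rule 3); /a/ → [aː] (rule 3); /ʃ/ → [ʒ] (rule 4).
All other segments surface unchanged.

3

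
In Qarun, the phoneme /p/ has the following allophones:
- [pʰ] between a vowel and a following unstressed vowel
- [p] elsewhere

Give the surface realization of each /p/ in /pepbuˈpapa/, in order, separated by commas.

[p], [p], [p], [pʰ]

Occurrence 1 (position 1): no conditioning environment matches → elsewhere allophone [p].
Occurrence 2 (position 3): no conditioning environment matches → elsewhere allophone [p].
Occurrence 3 (position 6): no conditioning environment matches → elsewhere allophone [p].
Occurrence 4 (position 8): between a vowel and a following unstressed vowel → [pʰ].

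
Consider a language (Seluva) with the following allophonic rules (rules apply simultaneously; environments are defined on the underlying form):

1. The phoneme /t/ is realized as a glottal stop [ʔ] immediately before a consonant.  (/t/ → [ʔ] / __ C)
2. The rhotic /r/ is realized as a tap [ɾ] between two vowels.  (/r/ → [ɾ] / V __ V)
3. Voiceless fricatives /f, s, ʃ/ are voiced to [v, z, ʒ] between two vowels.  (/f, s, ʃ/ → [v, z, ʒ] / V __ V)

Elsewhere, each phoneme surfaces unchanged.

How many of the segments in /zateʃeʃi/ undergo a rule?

Segments that undergo a rule: /ʃ/ → [ʒ] (rule 3); /ʃ/ → [ʒ] (rule 3).
All other segments surface unchanged.

2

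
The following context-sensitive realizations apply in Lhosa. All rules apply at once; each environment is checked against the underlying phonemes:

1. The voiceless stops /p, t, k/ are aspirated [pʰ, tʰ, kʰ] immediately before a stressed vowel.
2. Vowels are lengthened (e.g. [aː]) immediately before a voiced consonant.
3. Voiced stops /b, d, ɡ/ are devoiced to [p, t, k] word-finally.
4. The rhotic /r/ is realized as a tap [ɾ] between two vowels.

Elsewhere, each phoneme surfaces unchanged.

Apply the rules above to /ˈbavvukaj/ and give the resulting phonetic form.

/b/ — word-initial; rule 3 does not apply here → [b].
/a/ (between /b/ and /v/) occurs before a voiced consonant → [aː] by rule 2.
/v/ — not in any rule's target class → [v].
/v/ (between /v/ and /u/): no rule targets it → [v].
/u/ (between /v/ and /k/): rule 2 targets it, but not before a voiced consonant → unchanged [u].
/k/ — between /u/ and /a/; rule 1 does not apply here → [k].
/a/ (between /k/ and /j/): before a voiced consonant, so rule 2 applies → [aː].
/j/ stays [j].

[ˈbaːvvukaːj]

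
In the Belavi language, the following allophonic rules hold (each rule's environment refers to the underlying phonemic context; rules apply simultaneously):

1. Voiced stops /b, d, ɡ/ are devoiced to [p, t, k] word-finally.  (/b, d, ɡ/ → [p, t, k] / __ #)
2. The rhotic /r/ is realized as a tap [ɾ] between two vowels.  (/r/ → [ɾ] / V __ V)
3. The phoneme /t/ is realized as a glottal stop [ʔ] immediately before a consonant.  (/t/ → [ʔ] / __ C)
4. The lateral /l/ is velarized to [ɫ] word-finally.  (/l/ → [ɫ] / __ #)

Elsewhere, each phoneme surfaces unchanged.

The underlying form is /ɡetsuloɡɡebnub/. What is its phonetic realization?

/ɡ/ (word-initial) is in the target of rule 1 but the environment (word-finally) is not met → [ɡ].
/e/ (between /ɡ/ and /t/) is unaffected → [e].
/t/ (between /e/ and /s/) occurs immediately before a consonant → [ʔ] by rule 3.
/s/ — not in any rule's target class → [s].
/u/ — not in any rule's target class → [u].
/l/ — between /u/ and /o/; rule 4 does not apply here → [l].
/o/ — not in any rule's target class → [o].
/ɡ/ (between /o/ and /ɡ/): rule 1 targets it, but not word-finally → unchanged [ɡ].
/ɡ/ (between /ɡ/ and /e/) fails the environment for rule 1, so it stays [ɡ].
/e/ (between /ɡ/ and /b/) is unaffected → [e].
/b/ (between /e/ and /n/) fails the environment for rule 1, so it stays [b].
/n/ stays [n].
/u/ (between /n/ and /b/): no rule targets it → [u].
/b/ meets the environment for rule 1 (word-finally) → [p].

[ɡeʔsuloɡɡebnup]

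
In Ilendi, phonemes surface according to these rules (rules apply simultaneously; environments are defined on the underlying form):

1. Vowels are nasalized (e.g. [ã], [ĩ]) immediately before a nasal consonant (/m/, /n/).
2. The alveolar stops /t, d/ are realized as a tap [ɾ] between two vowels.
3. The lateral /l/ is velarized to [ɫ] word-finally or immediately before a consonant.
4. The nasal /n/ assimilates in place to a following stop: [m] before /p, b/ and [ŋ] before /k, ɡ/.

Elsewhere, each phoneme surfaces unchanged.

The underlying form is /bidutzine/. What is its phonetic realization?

[biɾutzĩne]

/b/ — not in any rule's target class → [b].
/i/ (between /b/ and /d/) fails the environment for rule 1, so it stays [i].
Rule 2 applies to /d/ (between /i/ and /u/: between two vowels) → [ɾ].
/u/ — between /d/ and /t/; rule 1 does not apply here → [u].
/t/ (between /u/ and /z/) fails the environment for rule 2, so it stays [t].
/z/ — not in any rule's target class → [z].
/i/ (between /z/ and /n/) occurs before a nasal consonant → [ĩ] by rule 1.
/n/ (between /i/ and /e/) is in the target of rule 4 but the environment (before a labial or velar stop) is not met → [n].
/e/ (word-final) fails the environment for rule 1, so it stays [e].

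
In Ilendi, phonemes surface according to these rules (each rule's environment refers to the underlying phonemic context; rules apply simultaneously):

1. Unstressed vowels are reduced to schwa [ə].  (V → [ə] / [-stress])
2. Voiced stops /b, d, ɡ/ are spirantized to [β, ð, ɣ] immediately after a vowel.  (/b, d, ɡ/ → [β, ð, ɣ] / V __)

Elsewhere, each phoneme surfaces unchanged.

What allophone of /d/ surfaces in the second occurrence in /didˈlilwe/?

/d/ (between /i/ and /l/) occurs immediately after a vowel → [ð] by rule 2.

[ð]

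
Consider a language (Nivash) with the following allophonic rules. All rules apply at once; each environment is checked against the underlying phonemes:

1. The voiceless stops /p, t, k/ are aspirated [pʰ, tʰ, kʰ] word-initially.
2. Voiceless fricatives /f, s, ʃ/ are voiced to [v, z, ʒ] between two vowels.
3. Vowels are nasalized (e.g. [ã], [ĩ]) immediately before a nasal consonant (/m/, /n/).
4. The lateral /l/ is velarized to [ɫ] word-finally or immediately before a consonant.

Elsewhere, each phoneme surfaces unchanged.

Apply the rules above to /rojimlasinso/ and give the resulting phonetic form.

/r/ — not in any rule's target class → [r].
/o/ — between /r/ and /j/; rule 3 does not apply here → [o].
/j/ — not in any rule's target class → [j].
/i/ (between /j/ and /m/) occurs before a nasal consonant → [ĩ] by rule 3.
/m/ stays [m].
/l/ (between /m/ and /a/) is in the target of rule 4 but the environment (word-finally or immediately before a consonant) is not met → [l].
/a/ — between /l/ and /s/; rule 3 does not apply here → [a].
/s/ (between /a/ and /i/): between two vowels, so rule 2 applies → [z].
Rule 3 applies to /i/ (between /s/ and /n/: before a nasal consonant) → [ĩ].
/n/ (between /i/ and /s/): no rule targets it → [n].
/s/ (between /n/ and /o/): rule 2 targets it, but not between two vowels → unchanged [s].
/o/ (word-final) is in the target of rule 3 but the environment (before a nasal consonant) is not met → [o].

[rojĩmlazĩnso]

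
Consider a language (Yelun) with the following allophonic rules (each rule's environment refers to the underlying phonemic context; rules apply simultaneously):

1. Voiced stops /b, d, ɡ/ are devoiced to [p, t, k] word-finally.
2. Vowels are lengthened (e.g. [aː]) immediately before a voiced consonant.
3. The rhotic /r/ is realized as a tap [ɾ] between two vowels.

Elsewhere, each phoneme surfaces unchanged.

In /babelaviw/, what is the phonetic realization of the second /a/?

/a/ (between /l/ and /v/) occurs before a voiced consonant → [aː] by rule 2.

[aː]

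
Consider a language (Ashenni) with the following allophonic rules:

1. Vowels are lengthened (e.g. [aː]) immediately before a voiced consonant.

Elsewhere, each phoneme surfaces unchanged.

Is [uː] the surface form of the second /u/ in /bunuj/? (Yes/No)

Yes

/u/ meets the environment for rule 1 (before a voiced consonant) → [uː].
The actual realization is [uː], which matches [uː].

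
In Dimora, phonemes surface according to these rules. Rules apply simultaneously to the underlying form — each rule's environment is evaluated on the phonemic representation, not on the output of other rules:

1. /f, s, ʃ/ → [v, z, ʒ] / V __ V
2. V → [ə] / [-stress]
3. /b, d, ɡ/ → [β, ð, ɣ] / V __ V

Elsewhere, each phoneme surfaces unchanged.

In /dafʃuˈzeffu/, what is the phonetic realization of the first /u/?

[ə]

/u/ (between /ʃ/ and /z/): in an unstressed syllable, so rule 2 applies → [ə].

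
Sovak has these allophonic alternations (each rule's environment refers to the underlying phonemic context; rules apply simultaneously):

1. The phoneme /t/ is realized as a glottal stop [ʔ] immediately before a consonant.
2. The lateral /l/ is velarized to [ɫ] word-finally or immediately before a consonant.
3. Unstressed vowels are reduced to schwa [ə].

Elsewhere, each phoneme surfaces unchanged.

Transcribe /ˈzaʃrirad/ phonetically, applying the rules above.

[ˈzaʃrərəd]

/z/ (word-initial) is unaffected → [z].
/a/ — between /z/ and /ʃ/; rule 3 does not apply here → [a].
/ʃ/ (between /a/ and /r/) is unaffected → [ʃ].
/r/ (between /ʃ/ and /i/) is unaffected → [r].
/i/ — between /r/ and /r/, in an unstressed syllable — surfaces as [ə] (rule 3).
/r/ — not in any rule's target class → [r].
Rule 3 applies to /a/ (between /r/ and /d/: in an unstressed syllable) → [ə].
/d/ (word-final): no rule targets it → [d].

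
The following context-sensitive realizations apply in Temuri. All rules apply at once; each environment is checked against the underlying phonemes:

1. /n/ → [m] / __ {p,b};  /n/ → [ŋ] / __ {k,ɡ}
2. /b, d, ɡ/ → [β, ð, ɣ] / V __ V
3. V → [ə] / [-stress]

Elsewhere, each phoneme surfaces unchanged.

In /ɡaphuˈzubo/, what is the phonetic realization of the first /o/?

Rule 3 applies to /o/ (word-final: in an unstressed syllable) → [ə].

[ə]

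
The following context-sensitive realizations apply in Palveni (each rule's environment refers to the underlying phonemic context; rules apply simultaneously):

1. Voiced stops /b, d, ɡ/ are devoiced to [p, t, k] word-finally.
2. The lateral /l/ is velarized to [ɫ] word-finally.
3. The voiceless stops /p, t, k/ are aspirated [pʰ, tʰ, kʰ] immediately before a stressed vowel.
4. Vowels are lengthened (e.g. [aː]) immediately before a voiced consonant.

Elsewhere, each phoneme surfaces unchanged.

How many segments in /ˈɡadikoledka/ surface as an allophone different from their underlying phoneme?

3

Segments that undergo a rule: /a/ → [aː] (rule 4); /o/ → [oː] (rule 4); /e/ → [eː] (rule 4).
All other segments surface unchanged.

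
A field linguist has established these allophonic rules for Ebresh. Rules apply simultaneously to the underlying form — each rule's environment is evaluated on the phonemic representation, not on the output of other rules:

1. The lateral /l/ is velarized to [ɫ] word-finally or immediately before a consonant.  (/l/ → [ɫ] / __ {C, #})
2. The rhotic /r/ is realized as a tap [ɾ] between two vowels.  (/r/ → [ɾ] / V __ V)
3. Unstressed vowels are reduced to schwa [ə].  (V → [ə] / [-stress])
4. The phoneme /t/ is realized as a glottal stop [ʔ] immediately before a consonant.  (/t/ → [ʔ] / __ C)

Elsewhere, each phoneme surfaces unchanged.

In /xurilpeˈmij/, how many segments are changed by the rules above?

5

Segments that undergo a rule: /u/ → [ə] (rule 3); /r/ → [ɾ] (rule 2); /i/ → [ə] (rule 3); /l/ → [ɫ] (rule 1); /e/ → [ə] (rule 3).
All other segments surface unchanged.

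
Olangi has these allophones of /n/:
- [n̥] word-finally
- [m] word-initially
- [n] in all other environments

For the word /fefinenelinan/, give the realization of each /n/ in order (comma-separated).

[n], [n], [n], [n̥]

Occurrence 1 (position 5): no conditioning environment matches → elsewhere allophone [n].
Occurrence 2 (position 7): no conditioning environment matches → elsewhere allophone [n].
Occurrence 3 (position 11): no conditioning environment matches → elsewhere allophone [n].
Occurrence 4 (position 13): word-finally → [n̥].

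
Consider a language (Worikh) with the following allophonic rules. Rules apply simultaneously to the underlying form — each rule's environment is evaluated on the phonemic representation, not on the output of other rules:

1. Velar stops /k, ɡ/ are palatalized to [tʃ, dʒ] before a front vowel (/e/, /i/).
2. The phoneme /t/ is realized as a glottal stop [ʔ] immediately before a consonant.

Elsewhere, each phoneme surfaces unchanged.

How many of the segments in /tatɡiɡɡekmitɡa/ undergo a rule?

4

Segments that undergo a rule: /t/ → [ʔ] (rule 2); /ɡ/ → [dʒ] (rule 1); /ɡ/ → [dʒ] (rule 1); /t/ → [ʔ] (rule 2).
All other segments surface unchanged.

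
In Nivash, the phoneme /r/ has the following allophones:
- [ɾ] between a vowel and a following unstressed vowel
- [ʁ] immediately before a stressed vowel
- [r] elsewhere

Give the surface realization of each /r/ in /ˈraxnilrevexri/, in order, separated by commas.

Occurrence 1 (position 1): immediately before a stressed vowel → [ʁ].
Occurrence 2 (position 7): no conditioning environment matches → elsewhere allophone [r].
Occurrence 3 (position 12): no conditioning environment matches → elsewhere allophone [r].

[ʁ], [r], [r]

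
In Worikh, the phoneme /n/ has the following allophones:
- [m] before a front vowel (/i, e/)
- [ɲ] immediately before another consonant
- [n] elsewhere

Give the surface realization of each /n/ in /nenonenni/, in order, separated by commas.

[m], [n], [m], [ɲ], [m]

Occurrence 1 (position 1): before a front vowel (/i, e/) → [m].
Occurrence 2 (position 3): no conditioning environment matches → elsewhere allophone [n].
Occurrence 3 (position 5): before a front vowel (/i, e/) → [m].
Occurrence 4 (position 7): immediately before another consonant → [ɲ].
Occurrence 5 (position 8): before a front vowel (/i, e/) → [m].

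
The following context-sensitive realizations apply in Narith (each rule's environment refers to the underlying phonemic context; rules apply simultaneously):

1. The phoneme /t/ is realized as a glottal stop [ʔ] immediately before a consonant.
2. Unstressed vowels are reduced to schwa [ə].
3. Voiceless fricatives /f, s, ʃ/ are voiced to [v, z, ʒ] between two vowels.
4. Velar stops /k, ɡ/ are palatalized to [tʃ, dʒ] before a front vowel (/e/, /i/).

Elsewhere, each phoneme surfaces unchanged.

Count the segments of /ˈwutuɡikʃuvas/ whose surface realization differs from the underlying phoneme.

Segments that undergo a rule: /u/ → [ə] (rule 2); /ɡ/ → [dʒ] (rule 4); /i/ → [ə] (rule 2); /u/ → [ə] (rule 2); /a/ → [ə] (rule 2).
All other segments surface unchanged.

5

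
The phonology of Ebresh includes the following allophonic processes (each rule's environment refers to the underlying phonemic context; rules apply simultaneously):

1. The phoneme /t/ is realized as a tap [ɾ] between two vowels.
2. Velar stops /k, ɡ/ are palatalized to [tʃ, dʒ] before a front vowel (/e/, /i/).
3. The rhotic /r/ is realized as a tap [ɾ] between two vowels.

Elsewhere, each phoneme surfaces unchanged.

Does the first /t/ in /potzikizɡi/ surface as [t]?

Yes

/t/ — between /o/ and /z/; rule 1 does not apply here → [t].
The actual realization is [t], which matches [t].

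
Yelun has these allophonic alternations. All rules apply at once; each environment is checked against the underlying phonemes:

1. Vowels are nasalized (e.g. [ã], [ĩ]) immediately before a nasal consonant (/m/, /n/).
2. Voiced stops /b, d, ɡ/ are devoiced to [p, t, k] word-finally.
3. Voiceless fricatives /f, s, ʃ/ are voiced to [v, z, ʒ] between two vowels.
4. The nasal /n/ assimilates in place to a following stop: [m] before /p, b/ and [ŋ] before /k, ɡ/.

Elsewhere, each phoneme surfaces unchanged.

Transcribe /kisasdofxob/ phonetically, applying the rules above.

[kizasdofxop]

/k/ — not in any rule's target class → [k].
/i/ (between /k/ and /s/): rule 1 targets it, but not before a nasal consonant → unchanged [i].
/s/ meets the environment for rule 3 (between two vowels) → [z].
/a/ (between /s/ and /s/) is in the target of rule 1 but the environment (before a nasal consonant) is not met → [a].
/s/ (between /a/ and /d/) is in the target of rule 3 but the environment (between two vowels) is not met → [s].
/d/ — between /s/ and /o/; rule 2 does not apply here → [d].
/o/ — between /d/ and /f/; rule 1 does not apply here → [o].
/f/ — between /o/ and /x/; rule 3 does not apply here → [f].
/x/ (between /f/ and /o/) is unaffected → [x].
/o/ (between /x/ and /b/) fails the environment for rule 1, so it stays [o].
/b/ — word-final, word-finally — surfaces as [p] (rule 2).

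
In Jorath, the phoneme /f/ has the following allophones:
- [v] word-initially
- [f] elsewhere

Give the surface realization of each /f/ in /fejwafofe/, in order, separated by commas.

Occurrence 1 (position 1): word-initially → [v].
Occurrence 2 (position 6): no conditioning environment matches → elsewhere allophone [f].
Occurrence 3 (position 8): no conditioning environment matches → elsewhere allophone [f].

[v], [f], [f]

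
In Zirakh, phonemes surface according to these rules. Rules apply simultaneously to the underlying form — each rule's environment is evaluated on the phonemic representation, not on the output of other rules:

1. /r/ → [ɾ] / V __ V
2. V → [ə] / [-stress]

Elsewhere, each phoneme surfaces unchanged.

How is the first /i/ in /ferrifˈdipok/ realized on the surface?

/i/ (between /r/ and /f/) occurs in an unstressed syllable → [ə] by rule 2.

[ə]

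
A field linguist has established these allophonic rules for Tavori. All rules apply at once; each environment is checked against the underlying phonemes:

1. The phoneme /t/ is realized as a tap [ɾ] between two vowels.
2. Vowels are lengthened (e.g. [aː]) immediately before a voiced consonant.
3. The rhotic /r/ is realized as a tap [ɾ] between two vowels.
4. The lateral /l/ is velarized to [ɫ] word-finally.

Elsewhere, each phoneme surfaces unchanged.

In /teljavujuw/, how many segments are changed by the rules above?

4

Segments that undergo a rule: /e/ → [eː] (rule 2); /a/ → [aː] (rule 2); /u/ → [uː] (rule 2); /u/ → [uː] (rule 2).
All other segments surface unchanged.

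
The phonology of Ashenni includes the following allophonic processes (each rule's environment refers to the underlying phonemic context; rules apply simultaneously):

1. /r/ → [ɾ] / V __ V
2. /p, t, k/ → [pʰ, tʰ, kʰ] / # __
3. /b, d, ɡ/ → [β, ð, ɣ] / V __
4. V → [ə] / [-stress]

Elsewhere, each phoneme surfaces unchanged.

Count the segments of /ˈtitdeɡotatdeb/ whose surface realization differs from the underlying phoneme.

Segments that undergo a rule: /t/ → [tʰ] (rule 2); /e/ → [ə] (rule 4); /ɡ/ → [ɣ] (rule 3); /o/ → [ə] (rule 4); /a/ → [ə] (rule 4); /e/ → [ə] (rule 4); /b/ → [β] (rule 3).
All other segments surface unchanged.

7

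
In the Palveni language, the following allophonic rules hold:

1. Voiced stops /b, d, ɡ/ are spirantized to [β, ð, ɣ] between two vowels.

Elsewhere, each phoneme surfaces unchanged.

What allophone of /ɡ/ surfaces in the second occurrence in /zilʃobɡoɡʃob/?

[ɡ]

/ɡ/ (between /o/ and /ʃ/) is in the target of rule 1 but the environment (between two vowels) is not met → [ɡ].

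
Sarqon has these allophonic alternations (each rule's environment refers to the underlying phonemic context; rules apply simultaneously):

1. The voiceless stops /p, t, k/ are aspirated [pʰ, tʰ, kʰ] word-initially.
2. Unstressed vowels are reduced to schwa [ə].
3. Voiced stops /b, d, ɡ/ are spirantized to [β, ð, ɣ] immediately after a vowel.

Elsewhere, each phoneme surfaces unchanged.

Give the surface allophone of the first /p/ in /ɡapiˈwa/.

[p]

/p/ (between /a/ and /i/): rule 1 targets it, but not word-initially → unchanged [p].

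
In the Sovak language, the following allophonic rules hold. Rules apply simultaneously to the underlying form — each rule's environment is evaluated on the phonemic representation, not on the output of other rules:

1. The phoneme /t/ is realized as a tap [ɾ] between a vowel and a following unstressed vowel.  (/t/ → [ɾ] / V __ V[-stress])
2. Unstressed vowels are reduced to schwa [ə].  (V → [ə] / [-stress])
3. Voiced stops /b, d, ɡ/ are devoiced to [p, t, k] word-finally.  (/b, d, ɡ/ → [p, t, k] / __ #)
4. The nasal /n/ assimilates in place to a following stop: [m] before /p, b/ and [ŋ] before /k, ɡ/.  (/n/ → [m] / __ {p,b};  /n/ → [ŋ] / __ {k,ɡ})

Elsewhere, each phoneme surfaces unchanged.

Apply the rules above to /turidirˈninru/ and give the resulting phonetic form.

/t/ — word-initial; rule 1 does not apply here → [t].
Rule 2 applies to /u/ (between /t/ and /r/: in an unstressed syllable) → [ə].
/r/ (between /u/ and /i/): no rule targets it → [r].
/i/ meets the environment for rule 2 (in an unstressed syllable) → [ə].
/d/ (between /i/ and /i/) is in the target of rule 3 but the environment (word-finally) is not met → [d].
/i/ — between /d/ and /r/, in an unstressed syllable — surfaces as [ə] (rule 2).
/r/ stays [r].
/n/ — between /r/ and /i/; rule 4 does not apply here → [n].
/i/ (between /n/ and /n/) is in the target of rule 2 but the environment (in an unstressed syllable) is not met → [i].
/n/ (between /i/ and /r/): rule 4 targets it, but not before a labial or velar stop → unchanged [n].
/r/ — not in any rule's target class → [r].
/u/ meets the environment for rule 2 (in an unstressed syllable) → [ə].

[tərədərˈninrə]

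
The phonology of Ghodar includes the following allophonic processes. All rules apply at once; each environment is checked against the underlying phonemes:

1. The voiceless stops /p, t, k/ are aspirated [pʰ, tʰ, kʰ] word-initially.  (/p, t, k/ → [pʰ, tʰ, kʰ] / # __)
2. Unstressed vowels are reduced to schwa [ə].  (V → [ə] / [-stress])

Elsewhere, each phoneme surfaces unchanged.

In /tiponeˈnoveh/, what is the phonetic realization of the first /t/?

/t/ meets the environment for rule 1 (word-initially) → [tʰ].

[tʰ]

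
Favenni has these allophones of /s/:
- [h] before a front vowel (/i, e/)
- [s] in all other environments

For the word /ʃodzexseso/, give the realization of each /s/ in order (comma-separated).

[h], [s]

Occurrence 1 (position 7): before a front vowel (/i, e/) → [h].
Occurrence 2 (position 9): no conditioning environment matches → elsewhere allophone [s].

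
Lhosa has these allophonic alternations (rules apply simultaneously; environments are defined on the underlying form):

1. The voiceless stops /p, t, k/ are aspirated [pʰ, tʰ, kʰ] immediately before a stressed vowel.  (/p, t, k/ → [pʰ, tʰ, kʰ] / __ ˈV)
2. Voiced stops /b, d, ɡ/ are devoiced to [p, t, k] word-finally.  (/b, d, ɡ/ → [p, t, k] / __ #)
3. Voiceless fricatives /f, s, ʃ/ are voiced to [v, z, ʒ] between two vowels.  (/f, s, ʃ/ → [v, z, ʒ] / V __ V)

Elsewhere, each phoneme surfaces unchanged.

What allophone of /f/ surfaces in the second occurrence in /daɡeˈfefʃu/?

[f]

/f/ — between /e/ and /ʃ/; rule 3 does not apply here → [f].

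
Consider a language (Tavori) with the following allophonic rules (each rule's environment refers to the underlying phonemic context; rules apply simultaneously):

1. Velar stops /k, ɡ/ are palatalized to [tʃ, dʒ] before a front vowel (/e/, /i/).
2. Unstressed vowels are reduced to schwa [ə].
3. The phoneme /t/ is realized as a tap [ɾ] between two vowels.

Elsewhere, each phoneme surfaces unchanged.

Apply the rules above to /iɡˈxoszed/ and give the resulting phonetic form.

[əɡˈxoszəd]

Rule 2 applies to /i/ (word-initial: in an unstressed syllable) → [ə].
/ɡ/ (between /i/ and /x/): rule 1 targets it, but not before a front vowel → unchanged [ɡ].
/o/ (between /x/ and /s/) fails the environment for rule 2, so it stays [o].
/e/ (between /z/ and /d/): in an unstressed syllable, so rule 2 applies → [ə].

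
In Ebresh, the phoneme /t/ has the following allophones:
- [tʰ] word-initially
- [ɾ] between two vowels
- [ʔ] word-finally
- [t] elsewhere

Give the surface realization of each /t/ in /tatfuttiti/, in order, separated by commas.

Occurrence 1 (position 1): word-initially → [tʰ].
Occurrence 2 (position 3): no conditioning environment matches → elsewhere allophone [t].
Occurrence 3 (position 6): no conditioning environment matches → elsewhere allophone [t].
Occurrence 4 (position 7): no conditioning environment matches → elsewhere allophone [t].
Occurrence 5 (position 9): between two vowels → [ɾ].

[tʰ], [t], [t], [t], [ɾ]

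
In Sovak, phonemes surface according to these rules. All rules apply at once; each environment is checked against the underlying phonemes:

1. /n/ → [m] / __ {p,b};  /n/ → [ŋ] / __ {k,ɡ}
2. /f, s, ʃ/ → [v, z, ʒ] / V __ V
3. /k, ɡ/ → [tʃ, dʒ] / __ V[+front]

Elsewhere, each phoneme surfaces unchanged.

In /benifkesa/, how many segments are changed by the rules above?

Segments that undergo a rule: /k/ → [tʃ] (rule 3); /s/ → [z] (rule 2).
All other segments surface unchanged.

2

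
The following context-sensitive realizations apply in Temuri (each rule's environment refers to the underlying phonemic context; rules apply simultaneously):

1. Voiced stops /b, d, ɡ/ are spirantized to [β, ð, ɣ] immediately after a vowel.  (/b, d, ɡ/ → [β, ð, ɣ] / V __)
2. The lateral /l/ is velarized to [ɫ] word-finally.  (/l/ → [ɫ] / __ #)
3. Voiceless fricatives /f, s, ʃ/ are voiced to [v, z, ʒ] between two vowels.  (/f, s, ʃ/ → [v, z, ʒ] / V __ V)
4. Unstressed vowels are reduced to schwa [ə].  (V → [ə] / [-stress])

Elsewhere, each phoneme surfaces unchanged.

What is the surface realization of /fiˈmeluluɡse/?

[fəˈmelələɣsə]

/f/ — word-initial; rule 3 does not apply here → [f].
/i/ meets the environment for rule 4 (in an unstressed syllable) → [ə].
/m/ (between /i/ and /e/) is unaffected → [m].
/e/ — between /m/ and /l/; rule 4 does not apply here → [e].
/l/ — between /e/ and /u/; rule 2 does not apply here → [l].
Rule 4 applies to /u/ (between /l/ and /l/: in an unstressed syllable) → [ə].
/l/ (between /u/ and /u/) is in the target of rule 2 but the environment (word-finally) is not met → [l].
Rule 4 applies to /u/ (between /l/ and /ɡ/: in an unstressed syllable) → [ə].
Rule 1 applies to /ɡ/ (between /u/ and /s/: immediately after a vowel) → [ɣ].
/s/ (between /ɡ/ and /e/) fails the environment for rule 3, so it stays [s].
Rule 4 applies to /e/ (word-final: in an unstressed syllable) → [ə].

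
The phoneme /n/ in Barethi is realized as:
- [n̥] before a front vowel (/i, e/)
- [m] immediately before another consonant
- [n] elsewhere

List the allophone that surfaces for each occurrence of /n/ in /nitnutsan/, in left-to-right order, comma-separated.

[n̥], [n], [n]

Occurrence 1 (position 1): before a front vowel (/i, e/) → [n̥].
Occurrence 2 (position 4): no conditioning environment matches → elsewhere allophone [n].
Occurrence 3 (position 9): no conditioning environment matches → elsewhere allophone [n].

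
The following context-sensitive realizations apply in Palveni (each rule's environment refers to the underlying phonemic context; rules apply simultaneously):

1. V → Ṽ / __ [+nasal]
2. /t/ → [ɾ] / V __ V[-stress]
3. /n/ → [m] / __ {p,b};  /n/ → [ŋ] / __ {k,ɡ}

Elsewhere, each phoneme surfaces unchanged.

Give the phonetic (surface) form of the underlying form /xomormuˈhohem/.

/x/ (word-initial) is unaffected → [x].
/o/ (between /x/ and /m/): before a nasal consonant, so rule 1 applies → [õ].
/m/ (between /o/ and /o/) is unaffected → [m].
/o/ — between /m/ and /r/; rule 1 does not apply here → [o].
/r/ — not in any rule's target class → [r].
/m/ (between /r/ and /u/): no rule targets it → [m].
/u/ (between /m/ and /h/) fails the environment for rule 1, so it stays [u].
/h/ stays [h].
/o/ (between /h/ and /h/) is in the target of rule 1 but the environment (before a nasal consonant) is not met → [o].
/h/ — not in any rule's target class → [h].
/e/ (between /h/ and /m/): before a nasal consonant, so rule 1 applies → [ẽ].
/m/ (word-final): no rule targets it → [m].

[xõmormuˈhohẽm]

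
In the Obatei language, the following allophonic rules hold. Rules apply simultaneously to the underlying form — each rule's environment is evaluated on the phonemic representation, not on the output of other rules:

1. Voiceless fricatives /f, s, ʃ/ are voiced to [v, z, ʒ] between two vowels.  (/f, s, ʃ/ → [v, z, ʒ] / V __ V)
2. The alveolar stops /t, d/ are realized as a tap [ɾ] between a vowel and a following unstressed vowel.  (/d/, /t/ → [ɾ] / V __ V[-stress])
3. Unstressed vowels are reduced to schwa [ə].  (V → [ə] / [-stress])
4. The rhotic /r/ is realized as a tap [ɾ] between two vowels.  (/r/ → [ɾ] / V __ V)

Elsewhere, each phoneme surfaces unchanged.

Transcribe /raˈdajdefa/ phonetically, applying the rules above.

/r/ (word-initial) fails the environment for rule 4, so it stays [r].
/a/ meets the environment for rule 3 (in an unstressed syllable) → [ə].
/d/ (between /a/ and /a/) fails the environment for rule 2, so it stays [d].
/a/ — between /d/ and /j/; rule 3 does not apply here → [a].
/j/ (between /a/ and /d/): no rule targets it → [j].
/d/ (between /j/ and /e/) fails the environment for rule 2, so it stays [d].
/e/ (between /d/ and /f/) occurs in an unstressed syllable → [ə] by rule 3.
/f/ (between /e/ and /a/): between two vowels, so rule 1 applies → [v].
/a/ — word-final, in an unstressed syllable — surfaces as [ə] (rule 3).

[rəˈdajdəvə]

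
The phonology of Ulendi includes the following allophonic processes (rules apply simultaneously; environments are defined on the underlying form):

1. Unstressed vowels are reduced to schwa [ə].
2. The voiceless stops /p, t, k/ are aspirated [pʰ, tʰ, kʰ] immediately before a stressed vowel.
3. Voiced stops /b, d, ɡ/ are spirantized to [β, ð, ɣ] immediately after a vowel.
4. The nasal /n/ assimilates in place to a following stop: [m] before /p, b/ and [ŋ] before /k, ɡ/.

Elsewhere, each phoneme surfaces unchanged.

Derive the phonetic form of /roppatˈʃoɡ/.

[rəppətˈʃoɣ]

/o/ (between /r/ and /p/) occurs in an unstressed syllable → [ə] by rule 1.
/p/ (between /o/ and /p/) is in the target of rule 2 but the environment (immediately before a stressed vowel) is not met → [p].
/p/ — between /p/ and /a/; rule 2 does not apply here → [p].
/a/ (between /p/ and /t/) occurs in an unstressed syllable → [ə] by rule 1.
/t/ (between /a/ and /ʃ/) fails the environment for rule 2, so it stays [t].
/o/ (between /ʃ/ and /ɡ/) fails the environment for rule 1, so it stays [o].
/ɡ/ (word-final) occurs immediately after a vowel → [ɣ] by rule 3.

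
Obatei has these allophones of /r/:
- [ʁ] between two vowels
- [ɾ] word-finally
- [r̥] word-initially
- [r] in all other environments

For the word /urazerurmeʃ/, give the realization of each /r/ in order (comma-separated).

[ʁ], [ʁ], [r]

Occurrence 1 (position 2): between two vowels → [ʁ].
Occurrence 2 (position 6): between two vowels → [ʁ].
Occurrence 3 (position 8): no conditioning environment matches → elsewhere allophone [r].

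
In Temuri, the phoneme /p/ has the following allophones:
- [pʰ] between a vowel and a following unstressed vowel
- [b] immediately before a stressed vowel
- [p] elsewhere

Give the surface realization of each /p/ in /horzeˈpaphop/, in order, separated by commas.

Occurrence 1 (position 6): immediately before a stressed vowel → [b].
Occurrence 2 (position 8): no conditioning environment matches → elsewhere allophone [p].
Occurrence 3 (position 11): no conditioning environment matches → elsewhere allophone [p].

[b], [p], [p]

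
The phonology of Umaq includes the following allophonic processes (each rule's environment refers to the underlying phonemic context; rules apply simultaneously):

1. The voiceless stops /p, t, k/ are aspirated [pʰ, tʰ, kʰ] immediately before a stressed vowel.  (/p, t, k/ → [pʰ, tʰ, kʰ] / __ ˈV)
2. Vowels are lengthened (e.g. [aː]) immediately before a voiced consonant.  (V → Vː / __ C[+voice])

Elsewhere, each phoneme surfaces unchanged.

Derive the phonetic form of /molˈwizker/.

/m/ (word-initial) is unaffected → [m].
/o/ (between /m/ and /l/) occurs before a voiced consonant → [oː] by rule 2.
/l/ (between /o/ and /w/): no rule targets it → [l].
/w/ — not in any rule's target class → [w].
/i/ (between /w/ and /z/): before a voiced consonant, so rule 2 applies → [iː].
/z/ — not in any rule's target class → [z].
/k/ (between /z/ and /e/) is in the target of rule 1 but the environment (immediately before a stressed vowel) is not met → [k].
/e/ — between /k/ and /r/, before a voiced consonant — surfaces as [eː] (rule 2).
/r/ (word-final) is unaffected → [r].

[moːlˈwiːzkeːr]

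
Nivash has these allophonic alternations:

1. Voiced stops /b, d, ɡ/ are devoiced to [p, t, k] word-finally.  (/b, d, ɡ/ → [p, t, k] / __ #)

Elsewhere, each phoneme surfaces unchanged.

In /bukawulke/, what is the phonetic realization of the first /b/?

/b/ (word-initial): rule 1 targets it, but not word-finally → unchanged [b].

[b]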